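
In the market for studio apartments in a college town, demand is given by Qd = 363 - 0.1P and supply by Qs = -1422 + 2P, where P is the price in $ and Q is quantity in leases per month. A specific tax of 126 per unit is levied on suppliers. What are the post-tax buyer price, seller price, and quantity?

P_b = 970, P_s = 844, Q = 266

Suppliers keep P_s = P_b - 126 per unit, so supply in terms of the buyer price is Qs = -1674 + 2P_b.
Market clearing requires 363 - 0.1P_b = -1674 + 2P_b; hence 2037 = 2.1P_b and P_b = 970.
So P_s = 844 and the quantity traded is Q = 363 - 0.1(970) = 266.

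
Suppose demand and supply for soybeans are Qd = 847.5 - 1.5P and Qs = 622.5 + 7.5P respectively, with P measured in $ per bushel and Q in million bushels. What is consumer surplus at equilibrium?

The market clears where 847.5 - 1.5P = 622.5 + 7.5P. Rearranging, 9P = 225, hence P* = 25.
Plugging P* into demand: Q* = 847.5 - 1.5(25) = 810.
Demand choke price (Qd = 0): P = 847.5/1.5 = 565. Consumer surplus = ½ × (565 - 25) × 810 = 218700.

Consumer surplus = 218700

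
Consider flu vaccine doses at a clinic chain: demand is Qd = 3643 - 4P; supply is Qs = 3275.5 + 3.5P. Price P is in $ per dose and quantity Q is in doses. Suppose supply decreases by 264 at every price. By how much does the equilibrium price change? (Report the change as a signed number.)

At equilibrium Qd = Qs, so 3643 - 4P = 3275.5 + 3.5P; collecting terms, 367.5 = 7.5P and P* = 49.
From the demand curve, Q* = 3643 - 4(49) = 3447.
After the shift, supply is Qs = 3011.5 + 3.5P.
New equilibrium: 631.5 = 7.5P, so P = 84.2 and Q = 3306.2.
ΔP = 84.2 - 49 = 35.2.

ΔP = 35.2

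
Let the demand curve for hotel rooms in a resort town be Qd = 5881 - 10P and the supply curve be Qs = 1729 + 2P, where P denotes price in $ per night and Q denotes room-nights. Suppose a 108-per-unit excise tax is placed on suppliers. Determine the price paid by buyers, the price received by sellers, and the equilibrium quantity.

Suppliers keep P_s = P_b - 108 per unit, so supply in terms of the buyer price is Qs = 1513 + 2P_b.
Market clearing requires 5881 - 10P_b = 1513 + 2P_b; hence 4368 = 12P_b and P_b = 364.
So P_s = 256 and the quantity traded is Q = 5881 - 10(364) = 2241.

P_b = 364, P_s = 256, Q = 2241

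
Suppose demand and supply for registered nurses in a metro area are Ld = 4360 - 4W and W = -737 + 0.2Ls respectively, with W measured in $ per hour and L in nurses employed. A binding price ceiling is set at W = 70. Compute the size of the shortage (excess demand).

Shortage = 45

Solving each curve for L: Ls = 3685 + 5W.
Evaluating both curves at the ceiling price 70 gives Ld = 4080, Ls = 4035.
Shortage = Ld - Ls = 4080 - 4035 = 45.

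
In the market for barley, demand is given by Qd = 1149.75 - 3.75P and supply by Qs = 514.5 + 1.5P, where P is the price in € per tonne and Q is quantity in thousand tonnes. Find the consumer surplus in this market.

Set Qd = Qs: 1149.75 - 3.75P = 514.5 + 1.5P, so 635.25 = 5.25P and P* = 121.
Then Q* = 1149.75 - 3.75(121) = 696.
Demand choke price (Qd = 0): P = 1149.75/3.75 = 306.6. Consumer surplus = ½ × (306.6 - 121) × 696 = 64588.8.

Consumer surplus = 64588.8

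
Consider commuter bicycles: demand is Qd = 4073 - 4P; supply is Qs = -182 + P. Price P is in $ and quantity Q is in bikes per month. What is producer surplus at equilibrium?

At equilibrium Qd = Qs, so 4073 - 4P = -182 + P; collecting terms, 4255 = 5P and P* = 851.
From the demand curve, Q* = 4073 - 4(851) = 669.
Supply choke price (Qs = 0): P = 182. Producer surplus = ½ × (851 - 182) × 669 = 223780.5.

Producer surplus = 223780.5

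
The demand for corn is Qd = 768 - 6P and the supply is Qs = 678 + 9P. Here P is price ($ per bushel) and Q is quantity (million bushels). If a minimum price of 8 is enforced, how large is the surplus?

Surplus = 30

Evaluating both curves at the floor price 8 gives Qd = 720, Qs = 750.
Surplus = Qs - Qd = 750 - 720 = 30.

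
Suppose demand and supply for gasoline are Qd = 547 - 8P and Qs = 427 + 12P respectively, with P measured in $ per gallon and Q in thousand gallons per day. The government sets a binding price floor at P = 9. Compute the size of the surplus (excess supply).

Evaluating both curves at the floor price 9 gives Qd = 475, Qs = 535.
Surplus = Qs - Qd = 535 - 475 = 60.

Surplus = 60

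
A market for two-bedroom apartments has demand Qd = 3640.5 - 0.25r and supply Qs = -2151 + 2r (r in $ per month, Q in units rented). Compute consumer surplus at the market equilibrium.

Consumer surplus = 17964018

The market clears where 3640.5 - 0.25r = -2151 + 2r. Rearranging, 2.25r = 5791.5, hence r* = 2574.
Then Q* = 3640.5 - 0.25(2574) = 2997.
Demand choke price (Qd = 0): r = 3640.5/0.25 = 14562. Consumer surplus = ½ × (14562 - 2574) × 2997 = 17964018.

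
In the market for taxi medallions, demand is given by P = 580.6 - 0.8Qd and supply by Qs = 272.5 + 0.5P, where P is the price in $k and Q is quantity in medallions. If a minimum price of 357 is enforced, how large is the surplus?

Surplus = 171.5

In direct form, Qd = 725.75 - 1.25P.
At P = 357: Qd = 279.5 and Qs = 451.
Surplus = Qs - Qd = 451 - 279.5 = 171.5.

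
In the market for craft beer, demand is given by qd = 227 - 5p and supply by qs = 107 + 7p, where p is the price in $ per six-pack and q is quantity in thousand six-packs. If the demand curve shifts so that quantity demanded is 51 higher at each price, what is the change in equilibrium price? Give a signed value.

Δp = 4.25

Set qd = qs: 227 - 5p = 107 + 7p, so 120 = 12p and p* = 10.
Plugging p* into demand: q* = 227 - 5(10) = 177.
After the shift, demand is qd = 278 - 5p.
The new intersection has 171 = 12p, i.e. p = 14.25, q = 206.75.
Δp = 14.25 - 10 = 4.25.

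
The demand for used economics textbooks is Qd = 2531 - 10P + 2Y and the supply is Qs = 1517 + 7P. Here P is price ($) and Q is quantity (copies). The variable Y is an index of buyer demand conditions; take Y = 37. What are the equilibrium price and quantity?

With Y = 37, demand is Qd = 2605 - 10P.
At equilibrium Qd = Qs, so 2605 - 10P = 1517 + 7P; collecting terms, 1088 = 17P and P* = 64.
Plugging P* into demand: Q* = 2605 - 10(64) = 1965.

P* = 64, Q* = 1965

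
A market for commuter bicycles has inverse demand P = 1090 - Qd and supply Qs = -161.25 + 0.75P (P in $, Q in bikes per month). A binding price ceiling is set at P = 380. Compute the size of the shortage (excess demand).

In direct form, Qd = 1090 - P.
With P fixed at 380, quantity demanded is 710 and quantity supplied is 123.75.
Shortage = Qd - Qs = 710 - 123.75 = 586.25.

Shortage = 586.25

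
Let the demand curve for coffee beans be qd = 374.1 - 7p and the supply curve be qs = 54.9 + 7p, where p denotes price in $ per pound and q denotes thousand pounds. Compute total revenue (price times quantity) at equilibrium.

Total revenue = 4890.6

Equating demand and supply, 374.1 - 7p = 54.9 + 7p gives 14p = 319.2, so p* = 22.8.
Substitute back: q* = 374.1 - 7(22.8) = 214.5.
Total revenue = p* × q* = 22.8 × 214.5 = 4890.6.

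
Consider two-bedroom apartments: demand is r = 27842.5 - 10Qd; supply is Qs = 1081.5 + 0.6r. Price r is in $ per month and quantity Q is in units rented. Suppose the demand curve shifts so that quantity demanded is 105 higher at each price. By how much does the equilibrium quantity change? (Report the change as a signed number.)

Solving each curve for Q: Qd = 2784.25 - 0.1r.
The market clears where 2784.25 - 0.1r = 1081.5 + 0.6r. Rearranging, 0.7r = 1702.75, hence r* = 2432.5.
Then Q* = 2784.25 - 0.1(2432.5) = 2541.
After the shift, demand is Qd = 2889.25 - 0.1r.
The new intersection has 1807.75 = 0.7r, i.e. r = 2582.5, Q = 2631.
ΔQ = 2631 - 2541 = 90.

ΔQ = 90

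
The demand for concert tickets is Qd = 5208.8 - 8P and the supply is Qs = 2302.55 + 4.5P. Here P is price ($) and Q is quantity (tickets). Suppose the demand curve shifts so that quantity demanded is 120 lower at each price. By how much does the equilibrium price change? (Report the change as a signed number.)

Equating demand and supply, 5208.8 - 8P = 2302.55 + 4.5P gives 12.5P = 2906.25, so P* = 232.5.
Then Q* = 5208.8 - 8(232.5) = 3348.8.
After the shift, demand is Qd = 5088.8 - 8P.
New equilibrium: 2786.25 = 12.5P, so P = 222.9 and Q = 3305.6.
ΔP = 222.9 - 232.5 = -9.6.

ΔP = -9.6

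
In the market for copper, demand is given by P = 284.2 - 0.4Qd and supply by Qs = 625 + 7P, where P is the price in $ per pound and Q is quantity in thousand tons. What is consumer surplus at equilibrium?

Consumer surplus = 94668.8

Rewriting in direct form: Qd = 710.5 - 2.5P.
Set Qd = Qs: 710.5 - 2.5P = 625 + 7P, so 85.5 = 9.5P and P* = 9.
Then Q* = 710.5 - 2.5(9) = 688.
Demand choke price (Qd = 0): P = 710.5/2.5 = 284.2. Consumer surplus = ½ × (284.2 - 9) × 688 = 94668.8.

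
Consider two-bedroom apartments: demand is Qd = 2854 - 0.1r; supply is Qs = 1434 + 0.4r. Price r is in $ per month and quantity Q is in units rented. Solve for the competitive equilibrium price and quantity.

At equilibrium Qd = Qs, so 2854 - 0.1r = 1434 + 0.4r; collecting terms, 1420 = 0.5r and r* = 2840.
Plugging r* into demand: Q* = 2854 - 0.1(2840) = 2570.

r* = 2840, Q* = 2570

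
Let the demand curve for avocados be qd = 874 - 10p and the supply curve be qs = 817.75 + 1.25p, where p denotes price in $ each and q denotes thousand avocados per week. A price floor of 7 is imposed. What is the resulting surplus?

Surplus = 22.5

Evaluating both curves at the floor price 7 gives qd = 804, qs = 826.5.
Surplus = qs - qd = 826.5 - 804 = 22.5.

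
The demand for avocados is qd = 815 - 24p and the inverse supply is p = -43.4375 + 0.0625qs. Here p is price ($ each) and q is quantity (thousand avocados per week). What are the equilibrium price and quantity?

Inverting to quantity form: qs = 695 + 16p.
Equating demand and supply, 815 - 24p = 695 + 16p gives 40p = 120, so p* = 3.
Substitute back: q* = 815 - 24(3) = 743.

p* = 3, q* = 743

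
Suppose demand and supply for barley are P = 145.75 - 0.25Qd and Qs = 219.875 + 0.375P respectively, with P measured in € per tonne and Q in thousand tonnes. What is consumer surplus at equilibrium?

Solving each curve for Q: Qd = 583 - 4P.
Equating demand and supply, 583 - 4P = 219.875 + 0.375P gives 4.375P = 363.125, so P* = 83.
Then Q* = 583 - 4(83) = 251.
Demand choke price (Qd = 0): P = 583/4 = 145.75. Consumer surplus = ½ × (145.75 - 83) × 251 = 7875.125.

Consumer surplus = 7875.125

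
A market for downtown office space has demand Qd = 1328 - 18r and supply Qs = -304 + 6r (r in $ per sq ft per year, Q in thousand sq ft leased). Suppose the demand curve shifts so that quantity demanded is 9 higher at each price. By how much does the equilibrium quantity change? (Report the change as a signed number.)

Set Qd = Qs: 1328 - 18r = -304 + 6r, so 1632 = 24r and r* = 68.
Substitute back: Q* = 1328 - 18(68) = 104.
After the shift, demand is Qd = 1337 - 18r.
The new intersection has 1641 = 24r, i.e. r = 68.375, Q = 106.25.
ΔQ = 106.25 - 104 = 2.25.

ΔQ = 2.25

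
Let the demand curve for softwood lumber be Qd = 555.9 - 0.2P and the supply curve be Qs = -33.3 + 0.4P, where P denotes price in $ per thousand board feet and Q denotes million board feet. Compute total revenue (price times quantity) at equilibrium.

Total revenue = 353029

Equating demand and supply, 555.9 - 0.2P = -33.3 + 0.4P gives 0.6P = 589.2, so P* = 982.
From the demand curve, Q* = 555.9 - 0.2(982) = 359.5.
Total revenue = P* × Q* = 982 × 359.5 = 353029.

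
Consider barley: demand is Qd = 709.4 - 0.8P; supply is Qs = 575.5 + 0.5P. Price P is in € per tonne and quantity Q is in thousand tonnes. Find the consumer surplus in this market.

Equating demand and supply, 709.4 - 0.8P = 575.5 + 0.5P gives 1.3P = 133.9, so P* = 103.
From the demand curve, Q* = 709.4 - 0.8(103) = 627.
Demand choke price (Qd = 0): P = 709.4/0.8 = 886.75. Consumer surplus = ½ × (886.75 - 103) × 627 = 245705.625.

Consumer surplus = 245705.625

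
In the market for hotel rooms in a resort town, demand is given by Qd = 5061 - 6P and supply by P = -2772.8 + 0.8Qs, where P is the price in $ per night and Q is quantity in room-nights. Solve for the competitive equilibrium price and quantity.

Rewriting in direct form: Qs = 3466 + 1.25P.
Equating demand and supply, 5061 - 6P = 3466 + 1.25P gives 7.25P = 1595, so P* = 220.
From the demand curve, Q* = 5061 - 6(220) = 3741.

P* = 220, Q* = 3741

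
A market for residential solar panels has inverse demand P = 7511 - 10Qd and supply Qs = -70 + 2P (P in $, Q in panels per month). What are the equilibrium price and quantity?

P* = 391, Q* = 712

In direct form, Qd = 751.1 - 0.1P.
Set Qd = Qs: 751.1 - 0.1P = -70 + 2P, so 821.1 = 2.1P and P* = 391.
Then Q* = 751.1 - 0.1(391) = 712.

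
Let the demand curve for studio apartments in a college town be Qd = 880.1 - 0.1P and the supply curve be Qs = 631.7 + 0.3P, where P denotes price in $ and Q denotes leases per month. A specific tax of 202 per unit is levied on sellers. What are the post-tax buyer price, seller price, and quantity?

Sellers keep P_s = P_b - 202 per unit, so supply in terms of the buyer price is Qs = 571.1 + 0.3P_b.
Set Qd = Qs: 880.1 - 0.1P_b = 571.1 + 0.3P_b, so 309 = 0.4P_b and P_b = 772.5.
So P_s = 570.5 and the quantity traded is Q = 880.1 - 0.1(772.5) = 802.85.

P_b = 772.5, P_s = 570.5, Q = 802.85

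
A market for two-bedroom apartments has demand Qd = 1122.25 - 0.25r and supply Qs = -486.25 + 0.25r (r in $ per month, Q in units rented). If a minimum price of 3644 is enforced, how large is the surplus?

Surplus = 213.5

At r = 3644: Qd = 211.25 and Qs = 424.75.
Surplus = Qs - Qd = 424.75 - 211.25 = 213.5.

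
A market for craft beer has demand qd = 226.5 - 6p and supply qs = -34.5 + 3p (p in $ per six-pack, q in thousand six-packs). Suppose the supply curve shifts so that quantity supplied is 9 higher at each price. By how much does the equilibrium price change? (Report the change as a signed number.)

The market clears where 226.5 - 6p = -34.5 + 3p. Rearranging, 9p = 261, hence p* = 29.
From the demand curve, q* = 226.5 - 6(29) = 52.5.
After the shift, supply is qs = -25.5 + 3p.
Re-solving, 9p = 252 gives p = 28 and q = 58.5.
Δp = 28 - 29 = -1.

Δp = -1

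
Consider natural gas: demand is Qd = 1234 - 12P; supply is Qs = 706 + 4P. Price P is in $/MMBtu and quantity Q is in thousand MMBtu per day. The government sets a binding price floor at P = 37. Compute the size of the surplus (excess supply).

Evaluating both curves at the floor price 37 gives Qd = 790, Qs = 854.
Surplus = Qs - Qd = 854 - 790 = 64.

Surplus = 64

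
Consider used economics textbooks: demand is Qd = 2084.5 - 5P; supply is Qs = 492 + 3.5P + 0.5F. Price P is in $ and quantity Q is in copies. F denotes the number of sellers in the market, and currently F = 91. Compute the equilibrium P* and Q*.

With F = 91, supply is Qs = 537.5 + 3.5P.
The market clears where 2084.5 - 5P = 537.5 + 3.5P. Rearranging, 8.5P = 1547, hence P* = 182.
From the demand curve, Q* = 2084.5 - 5(182) = 1174.5.

P* = 182, Q* = 1174.5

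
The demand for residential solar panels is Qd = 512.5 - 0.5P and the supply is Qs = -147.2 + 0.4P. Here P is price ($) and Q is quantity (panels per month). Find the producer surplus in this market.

Equating demand and supply, 512.5 - 0.5P = -147.2 + 0.4P gives 0.9P = 659.7, so P* = 733.
Then Q* = 512.5 - 0.5(733) = 146.
Supply choke price (Qs = 0): P = 368. Producer surplus = ½ × (733 - 368) × 146 = 26645.

Producer surplus = 26645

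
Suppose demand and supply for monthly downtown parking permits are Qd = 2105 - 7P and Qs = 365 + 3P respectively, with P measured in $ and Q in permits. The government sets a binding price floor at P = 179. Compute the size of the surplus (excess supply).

Evaluating both curves at the floor price 179 gives Qd = 852, Qs = 902.
Surplus = Qs - Qd = 902 - 852 = 50.

Surplus = 50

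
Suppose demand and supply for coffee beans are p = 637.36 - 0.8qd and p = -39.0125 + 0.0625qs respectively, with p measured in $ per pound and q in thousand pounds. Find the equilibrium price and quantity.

p* = 10, q* = 784.2

Solving each curve for q: qd = 796.7 - 1.25p and qs = 624.2 + 16p.
At equilibrium qd = qs, so 796.7 - 1.25p = 624.2 + 16p; collecting terms, 172.5 = 17.25p and p* = 10.
From the demand curve, q* = 796.7 - 1.25(10) = 784.2.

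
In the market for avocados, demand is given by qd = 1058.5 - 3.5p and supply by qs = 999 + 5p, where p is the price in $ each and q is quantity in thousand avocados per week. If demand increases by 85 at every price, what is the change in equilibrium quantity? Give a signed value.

Δq = 50

The market clears where 1058.5 - 3.5p = 999 + 5p. Rearranging, 8.5p = 59.5, hence p* = 7.
Then q* = 1058.5 - 3.5(7) = 1034.
After the shift, demand is qd = 1143.5 - 3.5p.
Re-solving, 8.5p = 144.5 gives p = 17 and q = 1084.
Δq = 1084 - 1034 = 50.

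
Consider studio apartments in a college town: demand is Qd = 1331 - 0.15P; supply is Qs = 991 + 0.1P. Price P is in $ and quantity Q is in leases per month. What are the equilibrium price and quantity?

P* = 1360, Q* = 1127

Set Qd = Qs: 1331 - 0.15P = 991 + 0.1P, so 340 = 0.25P and P* = 1360.
Plugging P* into demand: Q* = 1331 - 0.15(1360) = 1127.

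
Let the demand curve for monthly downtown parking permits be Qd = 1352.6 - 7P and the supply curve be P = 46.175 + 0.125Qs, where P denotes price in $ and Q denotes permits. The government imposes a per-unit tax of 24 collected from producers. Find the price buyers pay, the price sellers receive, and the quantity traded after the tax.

P_b = 127.6, P_s = 103.6, Q = 459.4

In direct form, Qs = -369.4 + 8P.
With a tax of 24 on producers, they supply based on the net price P_s = P_b - 24, so Qs = -561.4 + 8P_b.
Set Qd = Qs: 1352.6 - 7P_b = -561.4 + 8P_b, so 1914 = 15P_b and P_b = 127.6.
So P_s = 103.6 and the quantity traded is Q = 1352.6 - 7(127.6) = 459.4.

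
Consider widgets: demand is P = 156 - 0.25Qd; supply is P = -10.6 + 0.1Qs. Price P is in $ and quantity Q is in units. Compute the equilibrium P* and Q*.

Inverting to quantity form: Qd = 624 - 4P and Qs = 106 + 10P.
At equilibrium Qd = Qs, so 624 - 4P = 106 + 10P; collecting terms, 518 = 14P and P* = 37.
From the demand curve, Q* = 624 - 4(37) = 476.

P* = 37, Q* = 476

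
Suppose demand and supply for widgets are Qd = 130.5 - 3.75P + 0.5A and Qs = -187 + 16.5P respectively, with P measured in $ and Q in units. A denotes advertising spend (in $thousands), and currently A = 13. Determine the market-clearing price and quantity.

P* = 16, Q* = 77

With A = 13, demand is Qd = 137 - 3.75P.
The market clears where 137 - 3.75P = -187 + 16.5P. Rearranging, 20.25P = 324, hence P* = 16.
Substitute back: Q* = 137 - 3.75(16) = 77.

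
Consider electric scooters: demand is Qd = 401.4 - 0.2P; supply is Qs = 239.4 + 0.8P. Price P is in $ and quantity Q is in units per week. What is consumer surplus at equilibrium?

Consumer surplus = 340402.5

Set Qd = Qs: 401.4 - 0.2P = 239.4 + 0.8P, so 162 = P and P* = 162.
Then Q* = 401.4 - 0.2(162) = 369.
Demand choke price (Qd = 0): P = 401.4/0.2 = 2007. Consumer surplus = ½ × (2007 - 162) × 369 = 340402.5.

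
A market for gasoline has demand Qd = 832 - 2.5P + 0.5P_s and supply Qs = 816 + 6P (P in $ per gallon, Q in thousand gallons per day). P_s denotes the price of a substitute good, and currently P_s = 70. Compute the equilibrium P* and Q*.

P* = 6, Q* = 852

With P_s = 70, demand is Qd = 867 - 2.5P.
Equating demand and supply, 867 - 2.5P = 816 + 6P gives 8.5P = 51, so P* = 6.
Then Q* = 867 - 2.5(6) = 852.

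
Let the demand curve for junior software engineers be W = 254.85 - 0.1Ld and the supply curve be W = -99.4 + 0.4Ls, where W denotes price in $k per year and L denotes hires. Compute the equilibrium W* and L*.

W* = 184, L* = 708.5

Inverting to quantity form: Ld = 2548.5 - 10W and Ls = 248.5 + 2.5W.
The market clears where 2548.5 - 10W = 248.5 + 2.5W. Rearranging, 12.5W = 2300, hence W* = 184.
Substitute back: L* = 2548.5 - 10(184) = 708.5.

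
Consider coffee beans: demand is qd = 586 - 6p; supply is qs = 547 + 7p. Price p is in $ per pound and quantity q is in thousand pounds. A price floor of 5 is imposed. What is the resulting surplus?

Surplus = 26

With p fixed at 5, quantity demanded is 556 and quantity supplied is 582.
Surplus = qs - qd = 582 - 556 = 26.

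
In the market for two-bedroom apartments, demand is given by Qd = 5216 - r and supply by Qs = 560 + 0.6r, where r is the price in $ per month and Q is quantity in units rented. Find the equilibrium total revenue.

The market clears where 5216 - r = 560 + 0.6r. Rearranging, 1.6r = 4656, hence r* = 2910.
Substitute back: Q* = 5216 - 2910 = 2306.
Total revenue = r* × Q* = 2910 × 2306 = 6710460.

Total revenue = 6710460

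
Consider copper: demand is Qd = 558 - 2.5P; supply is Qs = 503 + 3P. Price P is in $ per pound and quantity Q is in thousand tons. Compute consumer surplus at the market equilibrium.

Consumer surplus = 56817.8

The market clears where 558 - 2.5P = 503 + 3P. Rearranging, 5.5P = 55, hence P* = 10.
Then Q* = 558 - 2.5(10) = 533.
Demand choke price (Qd = 0): P = 558/2.5 = 223.2. Consumer surplus = ½ × (223.2 - 10) × 533 = 56817.8.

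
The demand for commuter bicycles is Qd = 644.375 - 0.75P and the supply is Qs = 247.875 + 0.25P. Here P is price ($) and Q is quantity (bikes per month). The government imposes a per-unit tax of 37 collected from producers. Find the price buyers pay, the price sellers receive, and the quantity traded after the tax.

With a tax of 37 on producers, they supply based on the net price P_s = P_b - 37, so Qs = 238.625 + 0.25P_b.
Market clearing requires 644.375 - 0.75P_b = 238.625 + 0.25P_b; hence 405.75 = P_b and P_b = 405.75.
Then P_s = 405.75 - 37 = 368.75 and Q = 644.375 - 0.75(405.75) = 340.0625.

P_b = 405.75, P_s = 368.75, Q = 340.0625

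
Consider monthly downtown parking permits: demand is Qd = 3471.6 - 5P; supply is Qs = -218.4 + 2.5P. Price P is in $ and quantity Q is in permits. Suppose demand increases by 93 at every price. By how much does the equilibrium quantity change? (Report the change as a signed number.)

ΔQ = 31

At equilibrium Qd = Qs, so 3471.6 - 5P = -218.4 + 2.5P; collecting terms, 3690 = 7.5P and P* = 492.
Substitute back: Q* = 3471.6 - 5(492) = 1011.6.
After the shift, demand is Qd = 3564.6 - 5P.
Re-solving, 7.5P = 3783 gives P = 504.4 and Q = 1042.6.
ΔQ = 1042.6 - 1011.6 = 31.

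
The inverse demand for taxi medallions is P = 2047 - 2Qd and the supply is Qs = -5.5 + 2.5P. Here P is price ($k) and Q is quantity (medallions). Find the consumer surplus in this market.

Rewriting in direct form: Qd = 1023.5 - 0.5P.
Set Qd = Qs: 1023.5 - 0.5P = -5.5 + 2.5P, so 1029 = 3P and P* = 343.
Plugging P* into demand: Q* = 1023.5 - 0.5(343) = 852.
Demand choke price (Qd = 0): P = 1023.5/0.5 = 2047. Consumer surplus = ½ × (2047 - 343) × 852 = 725904.

Consumer surplus = 725904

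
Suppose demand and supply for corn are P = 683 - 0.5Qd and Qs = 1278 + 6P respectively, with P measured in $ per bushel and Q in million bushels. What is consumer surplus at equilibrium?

Consumer surplus = 451584

Solving each curve for Q: Qd = 1366 - 2P.
The market clears where 1366 - 2P = 1278 + 6P. Rearranging, 8P = 88, hence P* = 11.
Plugging P* into demand: Q* = 1366 - 2(11) = 1344.
Demand choke price (Qd = 0): P = 1366/2 = 683. Consumer surplus = ½ × (683 - 11) × 1344 = 451584.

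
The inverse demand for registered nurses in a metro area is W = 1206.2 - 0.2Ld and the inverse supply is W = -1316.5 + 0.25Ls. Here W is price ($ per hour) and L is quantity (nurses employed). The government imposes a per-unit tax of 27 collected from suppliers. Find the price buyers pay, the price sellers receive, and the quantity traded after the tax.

W_b = 97, W_s = 70, L = 5546

Solving each curve for L: Ld = 6031 - 5W and Ls = 5266 + 4W.
Suppliers keep W_s = W_b - 27 per unit, so supply in terms of the buyer price is Ls = 5158 + 4W_b.
Set Ld = Ls: 6031 - 5W_b = 5158 + 4W_b, so 873 = 9W_b and W_b = 97.
So W_s = 70 and the quantity traded is L = 6031 - 5(97) = 5546.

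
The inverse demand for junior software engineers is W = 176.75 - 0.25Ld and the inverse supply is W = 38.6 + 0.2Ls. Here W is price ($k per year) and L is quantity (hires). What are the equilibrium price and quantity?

In direct form, Ld = 707 - 4W and Ls = -193 + 5W.
Set Ld = Ls: 707 - 4W = -193 + 5W, so 900 = 9W and W* = 100.
Then L* = 707 - 4(100) = 307.

W* = 100, L* = 307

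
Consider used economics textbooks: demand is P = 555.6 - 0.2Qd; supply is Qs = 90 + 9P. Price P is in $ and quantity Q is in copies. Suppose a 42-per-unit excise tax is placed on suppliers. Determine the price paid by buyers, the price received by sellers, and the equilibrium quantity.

P_b = 219, P_s = 177, Q = 1683

Solving each curve for Q: Qd = 2778 - 5P.
The tax drives a wedge P_b - P_s = 42. Substituting P_s = P_b - 42 into supply: Qs = -288 + 9P_b.
Set Qd = Qs: 2778 - 5P_b = -288 + 9P_b, so 3066 = 14P_b and P_b = 219.
Then P_s = 219 - 42 = 177 and Q = 2778 - 5(219) = 1683.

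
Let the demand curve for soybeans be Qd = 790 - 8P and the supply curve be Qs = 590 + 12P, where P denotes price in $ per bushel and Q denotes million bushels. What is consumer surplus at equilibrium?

The market clears where 790 - 8P = 590 + 12P. Rearranging, 20P = 200, hence P* = 10.
Substitute back: Q* = 790 - 8(10) = 710.
Demand choke price (Qd = 0): P = 790/8 = 98.75. Consumer surplus = ½ × (98.75 - 10) × 710 = 31506.25.

Consumer surplus = 31506.25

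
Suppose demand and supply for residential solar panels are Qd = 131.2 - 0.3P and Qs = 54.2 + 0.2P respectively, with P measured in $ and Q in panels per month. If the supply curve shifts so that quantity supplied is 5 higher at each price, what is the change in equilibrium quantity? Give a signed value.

ΔQ = 3

At equilibrium Qd = Qs, so 131.2 - 0.3P = 54.2 + 0.2P; collecting terms, 77 = 0.5P and P* = 154.
Substitute back: Q* = 131.2 - 0.3(154) = 85.
After the shift, supply is Qs = 59.2 + 0.2P.
The new intersection has 72 = 0.5P, i.e. P = 144, Q = 88.
ΔQ = 88 - 85 = 3.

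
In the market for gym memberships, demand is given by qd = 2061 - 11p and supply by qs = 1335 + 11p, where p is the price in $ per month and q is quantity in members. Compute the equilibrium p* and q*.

Set qd = qs: 2061 - 11p = 1335 + 11p, so 726 = 22p and p* = 33.
From the demand curve, q* = 2061 - 11(33) = 1698.

p* = 33, q* = 1698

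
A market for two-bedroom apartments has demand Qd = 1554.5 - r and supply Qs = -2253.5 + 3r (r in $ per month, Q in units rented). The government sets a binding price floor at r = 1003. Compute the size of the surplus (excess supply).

With r fixed at 1003, quantity demanded is 551.5 and quantity supplied is 755.5.
Surplus = Qs - Qd = 755.5 - 551.5 = 204.

Surplus = 204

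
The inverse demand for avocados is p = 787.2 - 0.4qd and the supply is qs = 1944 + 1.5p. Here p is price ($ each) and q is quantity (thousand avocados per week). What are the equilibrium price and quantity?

In direct form, qd = 1968 - 2.5p.
The market clears where 1968 - 2.5p = 1944 + 1.5p. Rearranging, 4p = 24, hence p* = 6.
Then q* = 1968 - 2.5(6) = 1953.

p* = 6, q* = 1953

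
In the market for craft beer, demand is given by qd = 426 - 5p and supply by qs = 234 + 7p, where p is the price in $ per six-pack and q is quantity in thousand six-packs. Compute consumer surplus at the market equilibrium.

Consumer surplus = 11971.6

The market clears where 426 - 5p = 234 + 7p. Rearranging, 12p = 192, hence p* = 16.
Substitute back: q* = 426 - 5(16) = 346.
Demand choke price (qd = 0): p = 426/5 = 85.2. Consumer surplus = ½ × (85.2 - 16) × 346 = 11971.6.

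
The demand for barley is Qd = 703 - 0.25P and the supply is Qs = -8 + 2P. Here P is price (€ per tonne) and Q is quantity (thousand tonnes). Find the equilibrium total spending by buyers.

Total spending by buyers = 197184

Set Qd = Qs: 703 - 0.25P = -8 + 2P, so 711 = 2.25P and P* = 316.
Substitute back: Q* = 703 - 0.25(316) = 624.
Total spending by buyers = P* × Q* = 316 × 624 = 197184.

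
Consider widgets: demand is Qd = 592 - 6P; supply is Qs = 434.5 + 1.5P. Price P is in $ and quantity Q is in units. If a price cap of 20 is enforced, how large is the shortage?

At P = 20: Qd = 472 and Qs = 464.5.
Shortage = Qd - Qs = 472 - 464.5 = 7.5.

Shortage = 7.5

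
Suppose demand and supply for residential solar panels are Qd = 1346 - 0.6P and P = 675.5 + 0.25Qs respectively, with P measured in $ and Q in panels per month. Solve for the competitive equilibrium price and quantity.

P* = 880, Q* = 818

Inverting to quantity form: Qs = -2702 + 4P.
Set Qd = Qs: 1346 - 0.6P = -2702 + 4P, so 4048 = 4.6P and P* = 880.
From the demand curve, Q* = 1346 - 0.6(880) = 818.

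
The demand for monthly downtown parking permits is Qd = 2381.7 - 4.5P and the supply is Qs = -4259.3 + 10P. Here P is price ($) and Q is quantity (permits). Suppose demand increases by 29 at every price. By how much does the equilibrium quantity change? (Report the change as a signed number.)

ΔQ = 20

The market clears where 2381.7 - 4.5P = -4259.3 + 10P. Rearranging, 14.5P = 6641, hence P* = 458.
Plugging P* into demand: Q* = 2381.7 - 4.5(458) = 320.7.
After the shift, demand is Qd = 2410.7 - 4.5P.
The new intersection has 6670 = 14.5P, i.e. P = 460, Q = 340.7.
ΔQ = 340.7 - 320.7 = 20.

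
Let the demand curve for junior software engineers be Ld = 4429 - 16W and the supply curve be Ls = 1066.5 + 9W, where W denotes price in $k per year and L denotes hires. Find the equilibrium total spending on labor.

Total spending on labor = 306256.5

Equating demand and supply, 4429 - 16W = 1066.5 + 9W gives 25W = 3362.5, so W* = 134.5.
Plugging W* into demand: L* = 4429 - 16(134.5) = 2277.
Total spending on labor = W* × L* = 134.5 × 2277 = 306256.5.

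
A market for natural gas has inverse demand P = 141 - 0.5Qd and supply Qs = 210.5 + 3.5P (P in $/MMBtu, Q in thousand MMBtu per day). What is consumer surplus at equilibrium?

Consumer surplus = 16384

In direct form, Qd = 282 - 2P.
Set Qd = Qs: 282 - 2P = 210.5 + 3.5P, so 71.5 = 5.5P and P* = 13.
Then Q* = 282 - 2(13) = 256.
Demand choke price (Qd = 0): P = 282/2 = 141. Consumer surplus = ½ × (141 - 13) × 256 = 16384.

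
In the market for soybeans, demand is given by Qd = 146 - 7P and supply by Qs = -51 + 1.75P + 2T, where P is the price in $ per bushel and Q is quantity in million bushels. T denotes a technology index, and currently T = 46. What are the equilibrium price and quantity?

P* = 12, Q* = 62

With T = 46, supply is Qs = 41 + 1.75P.
The market clears where 146 - 7P = 41 + 1.75P. Rearranging, 8.75P = 105, hence P* = 12.
Then Q* = 146 - 7(12) = 62.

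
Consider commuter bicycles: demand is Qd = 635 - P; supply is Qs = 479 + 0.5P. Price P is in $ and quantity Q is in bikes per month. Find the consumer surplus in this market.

The market clears where 635 - P = 479 + 0.5P. Rearranging, 1.5P = 156, hence P* = 104.
Substitute back: Q* = 635 - 104 = 531.
Demand choke price (Qd = 0): P = 635. Consumer surplus = ½ × (635 - 104) × 531 = 140980.5.

Consumer surplus = 140980.5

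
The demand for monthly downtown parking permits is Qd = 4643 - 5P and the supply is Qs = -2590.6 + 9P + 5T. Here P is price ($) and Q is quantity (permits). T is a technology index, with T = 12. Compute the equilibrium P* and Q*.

With T = 12, supply is Qs = -2530.6 + 9P.
Set Qd = Qs: 4643 - 5P = -2530.6 + 9P, so 7173.6 = 14P and P* = 512.4.
Plugging P* into demand: Q* = 4643 - 5(512.4) = 2081.

P* = 512.4, Q* = 2081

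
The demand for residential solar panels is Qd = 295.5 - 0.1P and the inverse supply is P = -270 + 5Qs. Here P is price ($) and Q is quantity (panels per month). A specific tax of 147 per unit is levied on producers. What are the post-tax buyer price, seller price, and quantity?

P_b = 903, P_s = 756, Q = 205.2

In direct form, Qs = 54 + 0.2P.
The tax drives a wedge P_b - P_s = 147. Substituting P_s = P_b - 147 into supply: Qs = 24.6 + 0.2P_b.
Market clearing requires 295.5 - 0.1P_b = 24.6 + 0.2P_b; hence 270.9 = 0.3P_b and P_b = 903.
Then P_s = 903 - 147 = 756 and Q = 295.5 - 0.1(903) = 205.2.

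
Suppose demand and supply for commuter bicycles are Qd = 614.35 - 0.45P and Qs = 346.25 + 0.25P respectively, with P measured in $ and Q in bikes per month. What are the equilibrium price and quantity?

Equating demand and supply, 614.35 - 0.45P = 346.25 + 0.25P gives 0.7P = 268.1, so P* = 383.
From the demand curve, Q* = 614.35 - 0.45(383) = 442.

P* = 383, Q* = 442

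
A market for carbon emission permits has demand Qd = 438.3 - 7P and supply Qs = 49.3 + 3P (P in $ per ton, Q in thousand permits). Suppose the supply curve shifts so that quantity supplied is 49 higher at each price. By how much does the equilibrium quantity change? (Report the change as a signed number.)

ΔQ = 34.3

Equating demand and supply, 438.3 - 7P = 49.3 + 3P gives 10P = 389, so P* = 38.9.
Plugging P* into demand: Q* = 438.3 - 7(38.9) = 166.
After the shift, supply is Qs = 98.3 + 3P.
The new intersection has 340 = 10P, i.e. P = 34, Q = 200.3.
ΔQ = 200.3 - 166 = 34.3.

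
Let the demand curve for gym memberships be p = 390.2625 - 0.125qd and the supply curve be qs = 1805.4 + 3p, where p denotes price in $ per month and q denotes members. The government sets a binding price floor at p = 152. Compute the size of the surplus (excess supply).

Surplus = 355.3

Inverting to quantity form: qd = 3122.1 - 8p.
With p fixed at 152, quantity demanded is 1906.1 and quantity supplied is 2261.4.
Surplus = qs - qd = 2261.4 - 1906.1 = 355.3.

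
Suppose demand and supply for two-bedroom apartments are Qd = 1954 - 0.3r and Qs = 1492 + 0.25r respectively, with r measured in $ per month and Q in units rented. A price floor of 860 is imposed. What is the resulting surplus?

With r fixed at 860, quantity demanded is 1696 and quantity supplied is 1707.
Surplus = Qs - Qd = 1707 - 1696 = 11.

Surplus = 11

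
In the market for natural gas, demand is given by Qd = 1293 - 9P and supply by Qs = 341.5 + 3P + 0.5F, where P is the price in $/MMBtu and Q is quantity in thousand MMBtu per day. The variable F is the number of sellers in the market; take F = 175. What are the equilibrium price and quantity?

With F = 175, supply is Qs = 429 + 3P.
Set Qd = Qs: 1293 - 9P = 429 + 3P, so 864 = 12P and P* = 72.
Plugging P* into demand: Q* = 1293 - 9(72) = 645.

P* = 72, Q* = 645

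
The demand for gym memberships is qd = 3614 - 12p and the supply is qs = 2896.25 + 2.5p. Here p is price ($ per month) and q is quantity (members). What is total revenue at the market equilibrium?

Total revenue = 149490

Equating demand and supply, 3614 - 12p = 2896.25 + 2.5p gives 14.5p = 717.75, so p* = 49.5.
Substitute back: q* = 3614 - 12(49.5) = 3020.
Total revenue = p* × q* = 49.5 × 3020 = 149490.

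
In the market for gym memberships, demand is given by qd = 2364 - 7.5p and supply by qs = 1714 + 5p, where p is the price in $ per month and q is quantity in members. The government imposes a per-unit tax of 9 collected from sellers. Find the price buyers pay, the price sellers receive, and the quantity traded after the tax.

With a tax of 9 on sellers, they supply based on the net price p_s = p_b - 9, so qs = 1669 + 5p_b.
Set qd = qs: 2364 - 7.5p_b = 1669 + 5p_b, so 695 = 12.5p_b and p_b = 55.6.
Then p_s = 55.6 - 9 = 46.6 and q = 2364 - 7.5(55.6) = 1947.

p_b = 55.6, p_s = 46.6, q = 1947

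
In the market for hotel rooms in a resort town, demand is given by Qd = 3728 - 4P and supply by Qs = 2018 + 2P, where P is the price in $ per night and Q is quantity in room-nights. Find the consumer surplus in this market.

Consumer surplus = 837218

Equating demand and supply, 3728 - 4P = 2018 + 2P gives 6P = 1710, so P* = 285.
Substitute back: Q* = 3728 - 4(285) = 2588.
Demand choke price (Qd = 0): P = 3728/4 = 932. Consumer surplus = ½ × (932 - 285) × 2588 = 837218.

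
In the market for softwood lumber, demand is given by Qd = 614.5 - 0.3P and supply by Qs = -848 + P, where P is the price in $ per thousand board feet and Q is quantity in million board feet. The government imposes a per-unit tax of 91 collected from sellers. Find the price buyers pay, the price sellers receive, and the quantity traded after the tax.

P_b = 1195, P_s = 1104, Q = 256

Sellers keep P_s = P_b - 91 per unit, so supply in terms of the buyer price is Qs = -939 + P_b.
Set Qd = Qs: 614.5 - 0.3P_b = -939 + P_b, so 1553.5 = 1.3P_b and P_b = 1195.
Then P_s = 1195 - 91 = 1104 and Q = 614.5 - 0.3(1195) = 256.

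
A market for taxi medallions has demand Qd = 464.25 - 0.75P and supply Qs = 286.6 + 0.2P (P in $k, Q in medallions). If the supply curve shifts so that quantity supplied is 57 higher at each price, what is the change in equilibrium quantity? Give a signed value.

ΔQ = 45

Set Qd = Qs: 464.25 - 0.75P = 286.6 + 0.2P, so 177.65 = 0.95P and P* = 187.
Plugging P* into demand: Q* = 464.25 - 0.75(187) = 324.
After the shift, supply is Qs = 343.6 + 0.2P.
Re-solving, 0.95P = 120.65 gives P = 127 and Q = 369.
ΔQ = 369 - 324 = 45.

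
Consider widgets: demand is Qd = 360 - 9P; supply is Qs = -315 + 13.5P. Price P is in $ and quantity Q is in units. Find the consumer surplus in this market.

Consumer surplus = 450

Equating demand and supply, 360 - 9P = -315 + 13.5P gives 22.5P = 675, so P* = 30.
Then Q* = 360 - 9(30) = 90.
Demand choke price (Qd = 0): P = 360/9 = 40. Consumer surplus = ½ × (40 - 30) × 90 = 450.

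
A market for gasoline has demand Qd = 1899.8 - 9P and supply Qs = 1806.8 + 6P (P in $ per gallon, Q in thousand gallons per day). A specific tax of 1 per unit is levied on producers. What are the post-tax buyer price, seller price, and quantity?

With a tax of 1 on producers, they supply based on the net price P_s = P_b - 1, so Qs = 1800.8 + 6P_b.
Equate demand and the shifted supply: 1899.8 - 9P_b = 1800.8 + 6P_b, giving 15P_b = 99, so P_b = 6.6.
So P_s = 5.6 and the quantity traded is Q = 1899.8 - 9(6.6) = 1840.4.

P_b = 6.6, P_s = 5.6, Q = 1840.4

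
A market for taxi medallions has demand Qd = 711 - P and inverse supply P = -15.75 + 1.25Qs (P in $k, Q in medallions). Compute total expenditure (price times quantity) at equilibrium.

Total expenditure = 125324

In direct form, Qs = 12.6 + 0.8P.
Equating demand and supply, 711 - P = 12.6 + 0.8P gives 1.8P = 698.4, so P* = 388.
Substitute back: Q* = 711 - 388 = 323.
Total expenditure = P* × Q* = 388 × 323 = 125324.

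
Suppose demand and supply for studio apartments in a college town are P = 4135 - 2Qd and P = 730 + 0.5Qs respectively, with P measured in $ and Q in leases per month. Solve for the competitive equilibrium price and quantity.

P* = 1411, Q* = 1362

Solving each curve for Q: Qd = 2067.5 - 0.5P and Qs = -1460 + 2P.
Equating demand and supply, 2067.5 - 0.5P = -1460 + 2P gives 2.5P = 3527.5, so P* = 1411.
Then Q* = 2067.5 - 0.5(1411) = 1362.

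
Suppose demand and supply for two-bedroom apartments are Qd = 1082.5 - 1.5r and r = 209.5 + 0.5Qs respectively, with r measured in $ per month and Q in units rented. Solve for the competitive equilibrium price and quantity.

r* = 429, Q* = 439

Inverting to quantity form: Qs = -419 + 2r.
The market clears where 1082.5 - 1.5r = -419 + 2r. Rearranging, 3.5r = 1501.5, hence r* = 429.
From the demand curve, Q* = 1082.5 - 1.5(429) = 439.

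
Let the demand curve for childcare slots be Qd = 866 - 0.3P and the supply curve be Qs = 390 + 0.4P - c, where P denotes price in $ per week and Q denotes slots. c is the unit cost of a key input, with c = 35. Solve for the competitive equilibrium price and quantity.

P* = 730, Q* = 647

With c = 35, supply is Qs = 355 + 0.4P.
Equating demand and supply, 866 - 0.3P = 355 + 0.4P gives 0.7P = 511, so P* = 730.
From the demand curve, Q* = 866 - 0.3(730) = 647.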